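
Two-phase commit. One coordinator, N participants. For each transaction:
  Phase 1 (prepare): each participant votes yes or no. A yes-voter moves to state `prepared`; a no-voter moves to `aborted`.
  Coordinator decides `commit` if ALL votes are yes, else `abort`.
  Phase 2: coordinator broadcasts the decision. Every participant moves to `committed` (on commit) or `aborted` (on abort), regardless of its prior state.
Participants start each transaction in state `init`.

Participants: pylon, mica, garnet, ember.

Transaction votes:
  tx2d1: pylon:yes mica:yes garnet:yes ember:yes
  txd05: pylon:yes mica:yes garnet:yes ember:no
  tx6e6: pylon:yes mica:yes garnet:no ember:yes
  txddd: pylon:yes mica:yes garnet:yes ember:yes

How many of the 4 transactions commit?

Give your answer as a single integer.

Answer: 2

Derivation:
tx2d1: all yes -> commit (commits=1)
txd05: no from ember -> abort (commits=1)
tx6e6: no from garnet -> abort (commits=1)
txddd: all yes -> commit (commits=2)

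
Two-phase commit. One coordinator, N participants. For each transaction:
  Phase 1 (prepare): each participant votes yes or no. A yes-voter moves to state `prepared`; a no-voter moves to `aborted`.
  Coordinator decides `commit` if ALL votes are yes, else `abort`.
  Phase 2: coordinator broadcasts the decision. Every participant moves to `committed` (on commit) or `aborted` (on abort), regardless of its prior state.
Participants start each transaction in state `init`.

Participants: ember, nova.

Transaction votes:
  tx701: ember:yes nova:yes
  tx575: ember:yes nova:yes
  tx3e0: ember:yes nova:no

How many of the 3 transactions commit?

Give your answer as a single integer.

Answer: 2

Derivation:
tx701: all yes -> commit (commits=1)
tx575: all yes -> commit (commits=2)
tx3e0: no from nova -> abort (commits=2)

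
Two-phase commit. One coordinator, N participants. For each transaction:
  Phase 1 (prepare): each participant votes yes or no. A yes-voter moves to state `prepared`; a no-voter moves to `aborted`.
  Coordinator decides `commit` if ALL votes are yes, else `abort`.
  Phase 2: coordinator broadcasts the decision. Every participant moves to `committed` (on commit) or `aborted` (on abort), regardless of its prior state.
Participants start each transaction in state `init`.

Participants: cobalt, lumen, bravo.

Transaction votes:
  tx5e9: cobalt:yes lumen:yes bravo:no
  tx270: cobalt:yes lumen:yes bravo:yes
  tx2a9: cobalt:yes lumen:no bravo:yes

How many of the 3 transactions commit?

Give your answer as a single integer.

Answer: 1

Derivation:
tx5e9: no from bravo -> abort (commits=0)
tx270: all yes -> commit (commits=1)
tx2a9: no from lumen -> abort (commits=1)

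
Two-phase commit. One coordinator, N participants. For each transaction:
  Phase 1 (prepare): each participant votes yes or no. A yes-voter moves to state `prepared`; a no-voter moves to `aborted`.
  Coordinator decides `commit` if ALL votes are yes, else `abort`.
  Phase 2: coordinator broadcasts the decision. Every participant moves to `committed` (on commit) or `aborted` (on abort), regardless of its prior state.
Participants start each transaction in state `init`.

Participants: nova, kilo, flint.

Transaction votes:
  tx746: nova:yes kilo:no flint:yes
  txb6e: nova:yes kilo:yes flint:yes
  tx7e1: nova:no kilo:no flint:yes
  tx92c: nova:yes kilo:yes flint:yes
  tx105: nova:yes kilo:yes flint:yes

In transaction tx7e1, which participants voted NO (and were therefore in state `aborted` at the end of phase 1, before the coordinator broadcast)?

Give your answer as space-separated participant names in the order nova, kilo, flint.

Txn tx7e1 phase 1: nova no -> aborted; kilo no -> aborted; flint yes -> prepared

Answer: nova kilo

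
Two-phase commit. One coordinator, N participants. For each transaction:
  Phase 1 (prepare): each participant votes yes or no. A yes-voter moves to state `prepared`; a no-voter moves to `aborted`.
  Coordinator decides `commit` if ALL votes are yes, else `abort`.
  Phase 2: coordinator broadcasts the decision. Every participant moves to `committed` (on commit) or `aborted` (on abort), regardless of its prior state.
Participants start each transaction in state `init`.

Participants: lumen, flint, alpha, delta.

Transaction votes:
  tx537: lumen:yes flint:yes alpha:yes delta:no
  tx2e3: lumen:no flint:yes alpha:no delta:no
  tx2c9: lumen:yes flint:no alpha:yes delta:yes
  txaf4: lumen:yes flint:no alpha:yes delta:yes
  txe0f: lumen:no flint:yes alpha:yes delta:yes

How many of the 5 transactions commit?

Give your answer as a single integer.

Answer: 0

Derivation:
tx537: no from delta -> abort (commits=0)
tx2e3: no from lumen, alpha, delta -> abort (commits=0)
tx2c9: no from flint -> abort (commits=0)
txaf4: no from flint -> abort (commits=0)
txe0f: no from lumen -> abort (commits=0)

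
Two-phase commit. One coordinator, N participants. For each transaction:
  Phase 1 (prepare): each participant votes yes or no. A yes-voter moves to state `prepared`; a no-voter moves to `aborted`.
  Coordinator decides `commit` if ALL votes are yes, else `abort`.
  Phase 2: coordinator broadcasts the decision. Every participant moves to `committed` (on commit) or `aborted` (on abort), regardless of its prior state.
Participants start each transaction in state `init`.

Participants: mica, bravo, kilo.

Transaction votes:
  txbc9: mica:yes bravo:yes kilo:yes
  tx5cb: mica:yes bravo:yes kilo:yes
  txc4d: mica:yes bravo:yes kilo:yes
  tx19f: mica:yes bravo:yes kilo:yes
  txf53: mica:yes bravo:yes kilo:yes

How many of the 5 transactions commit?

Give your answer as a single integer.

txbc9: all yes -> commit (commits=1)
tx5cb: all yes -> commit (commits=2)
txc4d: all yes -> commit (commits=3)
tx19f: all yes -> commit (commits=4)
txf53: all yes -> commit (commits=5)

Answer: 5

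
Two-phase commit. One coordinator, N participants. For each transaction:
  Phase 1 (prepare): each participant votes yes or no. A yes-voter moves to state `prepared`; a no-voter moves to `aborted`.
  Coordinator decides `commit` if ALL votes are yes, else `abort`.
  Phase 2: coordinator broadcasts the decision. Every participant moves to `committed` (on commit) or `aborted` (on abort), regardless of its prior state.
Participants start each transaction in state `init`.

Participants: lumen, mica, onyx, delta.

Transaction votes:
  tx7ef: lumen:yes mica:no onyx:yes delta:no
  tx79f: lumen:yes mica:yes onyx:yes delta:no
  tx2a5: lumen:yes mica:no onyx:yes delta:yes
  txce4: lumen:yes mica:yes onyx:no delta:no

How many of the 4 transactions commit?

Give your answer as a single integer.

Answer: 0

Derivation:
tx7ef: no from mica, delta -> abort (commits=0)
tx79f: no from delta -> abort (commits=0)
tx2a5: no from mica -> abort (commits=0)
txce4: no from onyx, delta -> abort (commits=0)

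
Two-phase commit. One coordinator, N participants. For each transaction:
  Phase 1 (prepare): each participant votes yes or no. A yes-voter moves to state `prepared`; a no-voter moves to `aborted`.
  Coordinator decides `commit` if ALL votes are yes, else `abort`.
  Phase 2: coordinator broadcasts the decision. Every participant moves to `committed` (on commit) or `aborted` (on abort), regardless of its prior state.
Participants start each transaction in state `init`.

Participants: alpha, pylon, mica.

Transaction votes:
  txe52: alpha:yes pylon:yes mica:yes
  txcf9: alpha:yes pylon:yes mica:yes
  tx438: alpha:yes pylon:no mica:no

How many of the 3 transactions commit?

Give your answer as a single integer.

Answer: 2

Derivation:
txe52: all yes -> commit (commits=1)
txcf9: all yes -> commit (commits=2)
tx438: no from pylon, mica -> abort (commits=2)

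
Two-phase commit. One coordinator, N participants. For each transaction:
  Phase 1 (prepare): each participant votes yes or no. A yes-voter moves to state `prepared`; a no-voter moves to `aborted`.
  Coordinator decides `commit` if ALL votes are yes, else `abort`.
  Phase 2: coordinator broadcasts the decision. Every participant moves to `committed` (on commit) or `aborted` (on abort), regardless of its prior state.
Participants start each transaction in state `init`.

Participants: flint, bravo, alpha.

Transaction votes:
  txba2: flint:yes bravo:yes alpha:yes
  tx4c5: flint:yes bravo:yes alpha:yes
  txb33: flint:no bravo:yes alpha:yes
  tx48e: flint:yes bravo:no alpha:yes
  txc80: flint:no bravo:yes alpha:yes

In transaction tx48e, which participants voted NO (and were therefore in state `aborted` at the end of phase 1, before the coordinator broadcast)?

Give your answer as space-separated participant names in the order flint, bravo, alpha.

Answer: bravo

Derivation:
Txn tx48e phase 1: flint yes -> prepared; bravo no -> aborted; alpha yes -> prepared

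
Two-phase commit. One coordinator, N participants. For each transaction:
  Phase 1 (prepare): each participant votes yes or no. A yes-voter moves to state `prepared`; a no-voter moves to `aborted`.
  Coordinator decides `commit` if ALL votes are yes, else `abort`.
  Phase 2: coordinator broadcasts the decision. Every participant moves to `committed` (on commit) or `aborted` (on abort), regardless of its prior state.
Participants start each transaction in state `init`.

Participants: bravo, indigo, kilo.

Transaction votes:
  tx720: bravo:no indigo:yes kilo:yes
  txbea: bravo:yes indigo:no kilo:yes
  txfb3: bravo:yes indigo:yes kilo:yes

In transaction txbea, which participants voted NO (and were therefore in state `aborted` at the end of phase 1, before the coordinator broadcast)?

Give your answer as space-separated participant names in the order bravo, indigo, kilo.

Answer: indigo

Derivation:
Txn txbea phase 1: bravo yes -> prepared; indigo no -> aborted; kilo yes -> prepared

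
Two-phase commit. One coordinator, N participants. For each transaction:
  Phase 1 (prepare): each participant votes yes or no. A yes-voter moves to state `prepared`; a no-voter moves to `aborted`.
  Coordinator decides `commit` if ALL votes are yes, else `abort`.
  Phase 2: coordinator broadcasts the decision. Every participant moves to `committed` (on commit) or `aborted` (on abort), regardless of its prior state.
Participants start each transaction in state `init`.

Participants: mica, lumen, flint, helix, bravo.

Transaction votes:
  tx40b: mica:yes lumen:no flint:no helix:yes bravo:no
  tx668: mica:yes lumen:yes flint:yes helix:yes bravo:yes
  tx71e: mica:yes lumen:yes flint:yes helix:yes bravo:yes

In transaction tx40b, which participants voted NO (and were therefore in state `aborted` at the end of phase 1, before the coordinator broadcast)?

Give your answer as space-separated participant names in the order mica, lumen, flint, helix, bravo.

Txn tx40b phase 1: mica yes -> prepared; lumen no -> aborted; flint no -> aborted; helix yes -> prepared; bravo no -> aborted

Answer: lumen flint bravo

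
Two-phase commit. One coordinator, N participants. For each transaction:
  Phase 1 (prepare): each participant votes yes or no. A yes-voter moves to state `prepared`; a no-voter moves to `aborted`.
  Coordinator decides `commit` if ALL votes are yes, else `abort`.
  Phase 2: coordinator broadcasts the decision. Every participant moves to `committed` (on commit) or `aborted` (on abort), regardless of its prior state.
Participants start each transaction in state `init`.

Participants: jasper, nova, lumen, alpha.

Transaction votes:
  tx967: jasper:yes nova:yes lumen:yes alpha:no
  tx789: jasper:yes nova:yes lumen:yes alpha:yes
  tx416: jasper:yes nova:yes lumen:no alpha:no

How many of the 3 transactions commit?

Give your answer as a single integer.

tx967: no from alpha -> abort (commits=0)
tx789: all yes -> commit (commits=1)
tx416: no from lumen, alpha -> abort (commits=1)

Answer: 1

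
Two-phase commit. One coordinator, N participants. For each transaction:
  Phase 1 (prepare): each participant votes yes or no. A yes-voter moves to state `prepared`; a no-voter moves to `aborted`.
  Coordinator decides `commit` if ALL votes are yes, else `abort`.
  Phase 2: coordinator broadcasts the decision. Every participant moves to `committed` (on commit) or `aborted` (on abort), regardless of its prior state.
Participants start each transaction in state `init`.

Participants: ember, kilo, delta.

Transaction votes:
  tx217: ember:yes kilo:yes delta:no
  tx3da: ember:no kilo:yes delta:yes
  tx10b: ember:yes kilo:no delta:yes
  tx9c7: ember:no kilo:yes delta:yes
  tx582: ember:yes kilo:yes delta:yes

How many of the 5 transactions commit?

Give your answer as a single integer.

tx217: no from delta -> abort (commits=0)
tx3da: no from ember -> abort (commits=0)
tx10b: no from kilo -> abort (commits=0)
tx9c7: no from ember -> abort (commits=0)
tx582: all yes -> commit (commits=1)

Answer: 1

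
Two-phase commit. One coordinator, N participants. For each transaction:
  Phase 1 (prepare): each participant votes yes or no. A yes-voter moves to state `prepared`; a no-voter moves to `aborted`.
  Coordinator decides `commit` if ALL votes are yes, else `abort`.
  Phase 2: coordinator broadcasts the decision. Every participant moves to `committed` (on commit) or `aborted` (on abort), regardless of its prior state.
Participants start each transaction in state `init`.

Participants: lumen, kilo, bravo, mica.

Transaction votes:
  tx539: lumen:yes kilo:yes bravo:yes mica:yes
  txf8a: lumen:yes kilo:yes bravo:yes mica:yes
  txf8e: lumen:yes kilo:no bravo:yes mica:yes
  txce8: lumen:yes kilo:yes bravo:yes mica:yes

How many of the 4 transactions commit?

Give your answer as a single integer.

Answer: 3

Derivation:
tx539: all yes -> commit (commits=1)
txf8a: all yes -> commit (commits=2)
txf8e: no from kilo -> abort (commits=2)
txce8: all yes -> commit (commits=3)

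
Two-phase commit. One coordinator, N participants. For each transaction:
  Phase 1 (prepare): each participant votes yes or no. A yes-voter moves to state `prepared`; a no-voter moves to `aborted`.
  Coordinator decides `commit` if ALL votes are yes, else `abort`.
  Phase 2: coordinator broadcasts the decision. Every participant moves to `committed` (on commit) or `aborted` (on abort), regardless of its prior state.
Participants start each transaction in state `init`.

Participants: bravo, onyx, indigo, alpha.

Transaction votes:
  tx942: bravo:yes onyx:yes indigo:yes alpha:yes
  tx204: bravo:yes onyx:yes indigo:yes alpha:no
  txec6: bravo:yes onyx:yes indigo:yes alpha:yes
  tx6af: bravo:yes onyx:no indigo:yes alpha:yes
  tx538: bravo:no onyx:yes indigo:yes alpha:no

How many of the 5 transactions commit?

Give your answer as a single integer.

Answer: 2

Derivation:
tx942: all yes -> commit (commits=1)
tx204: no from alpha -> abort (commits=1)
txec6: all yes -> commit (commits=2)
tx6af: no from onyx -> abort (commits=2)
tx538: no from bravo, alpha -> abort (commits=2)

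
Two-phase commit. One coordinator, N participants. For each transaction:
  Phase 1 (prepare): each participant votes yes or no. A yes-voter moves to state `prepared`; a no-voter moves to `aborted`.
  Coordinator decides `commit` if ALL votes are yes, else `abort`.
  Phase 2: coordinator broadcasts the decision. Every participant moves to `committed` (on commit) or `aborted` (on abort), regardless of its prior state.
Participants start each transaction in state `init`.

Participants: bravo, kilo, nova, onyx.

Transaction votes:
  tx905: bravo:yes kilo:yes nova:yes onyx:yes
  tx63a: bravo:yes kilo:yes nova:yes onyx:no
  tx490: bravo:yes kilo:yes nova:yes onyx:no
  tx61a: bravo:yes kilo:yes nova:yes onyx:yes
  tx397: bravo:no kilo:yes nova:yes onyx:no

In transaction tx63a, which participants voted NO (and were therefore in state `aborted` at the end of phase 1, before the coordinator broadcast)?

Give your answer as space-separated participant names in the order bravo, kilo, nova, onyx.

Answer: onyx

Derivation:
Txn tx63a phase 1: bravo yes -> prepared; kilo yes -> prepared; nova yes -> prepared; onyx no -> aborted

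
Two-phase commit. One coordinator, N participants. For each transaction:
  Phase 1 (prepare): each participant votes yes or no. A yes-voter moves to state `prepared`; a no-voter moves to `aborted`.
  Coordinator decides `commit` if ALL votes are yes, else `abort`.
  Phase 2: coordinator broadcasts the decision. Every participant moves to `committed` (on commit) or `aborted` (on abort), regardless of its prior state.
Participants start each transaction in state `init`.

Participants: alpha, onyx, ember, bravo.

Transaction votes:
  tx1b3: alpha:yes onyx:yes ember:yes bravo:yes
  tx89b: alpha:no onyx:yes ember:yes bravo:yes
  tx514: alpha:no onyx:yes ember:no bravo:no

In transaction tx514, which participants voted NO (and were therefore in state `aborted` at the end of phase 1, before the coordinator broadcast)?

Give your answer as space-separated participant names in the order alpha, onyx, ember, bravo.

Txn tx514 phase 1: alpha no -> aborted; onyx yes -> prepared; ember no -> aborted; bravo no -> aborted

Answer: alpha ember bravo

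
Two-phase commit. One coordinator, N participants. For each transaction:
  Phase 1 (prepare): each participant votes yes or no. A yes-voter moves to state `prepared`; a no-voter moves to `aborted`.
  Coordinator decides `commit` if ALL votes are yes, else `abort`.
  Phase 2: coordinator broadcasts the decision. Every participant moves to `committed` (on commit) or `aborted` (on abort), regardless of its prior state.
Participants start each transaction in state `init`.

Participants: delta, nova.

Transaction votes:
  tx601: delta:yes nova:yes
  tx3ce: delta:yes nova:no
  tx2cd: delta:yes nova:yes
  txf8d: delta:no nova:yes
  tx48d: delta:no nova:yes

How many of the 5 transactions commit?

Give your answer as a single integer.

tx601: all yes -> commit (commits=1)
tx3ce: no from nova -> abort (commits=1)
tx2cd: all yes -> commit (commits=2)
txf8d: no from delta -> abort (commits=2)
tx48d: no from delta -> abort (commits=2)

Answer: 2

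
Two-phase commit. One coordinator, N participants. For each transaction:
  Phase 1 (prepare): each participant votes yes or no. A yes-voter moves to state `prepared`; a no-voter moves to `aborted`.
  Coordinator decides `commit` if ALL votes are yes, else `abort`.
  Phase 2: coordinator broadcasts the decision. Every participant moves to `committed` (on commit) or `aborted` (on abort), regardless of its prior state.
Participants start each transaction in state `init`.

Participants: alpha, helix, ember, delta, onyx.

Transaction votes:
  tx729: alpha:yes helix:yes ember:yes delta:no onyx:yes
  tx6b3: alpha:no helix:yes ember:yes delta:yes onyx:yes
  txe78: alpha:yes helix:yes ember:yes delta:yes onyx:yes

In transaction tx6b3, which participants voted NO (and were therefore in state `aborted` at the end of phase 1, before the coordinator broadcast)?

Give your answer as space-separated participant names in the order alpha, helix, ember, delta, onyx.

Answer: alpha

Derivation:
Txn tx6b3 phase 1: alpha no -> aborted; helix yes -> prepared; ember yes -> prepared; delta yes -> prepared; onyx yes -> prepared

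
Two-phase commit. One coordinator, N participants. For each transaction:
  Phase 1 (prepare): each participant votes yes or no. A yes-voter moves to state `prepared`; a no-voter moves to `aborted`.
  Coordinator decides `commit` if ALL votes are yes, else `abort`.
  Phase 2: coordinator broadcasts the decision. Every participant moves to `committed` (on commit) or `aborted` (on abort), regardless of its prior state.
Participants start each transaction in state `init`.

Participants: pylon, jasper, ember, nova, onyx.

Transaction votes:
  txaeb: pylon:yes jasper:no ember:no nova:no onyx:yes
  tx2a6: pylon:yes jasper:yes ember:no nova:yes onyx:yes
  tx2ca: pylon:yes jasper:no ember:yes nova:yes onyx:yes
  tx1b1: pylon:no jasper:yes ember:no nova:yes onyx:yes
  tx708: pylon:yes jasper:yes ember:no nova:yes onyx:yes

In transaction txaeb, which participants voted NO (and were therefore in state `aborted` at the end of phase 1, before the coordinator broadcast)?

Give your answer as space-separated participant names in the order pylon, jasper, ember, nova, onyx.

Txn txaeb phase 1: pylon yes -> prepared; jasper no -> aborted; ember no -> aborted; nova no -> aborted; onyx yes -> prepared

Answer: jasper ember nova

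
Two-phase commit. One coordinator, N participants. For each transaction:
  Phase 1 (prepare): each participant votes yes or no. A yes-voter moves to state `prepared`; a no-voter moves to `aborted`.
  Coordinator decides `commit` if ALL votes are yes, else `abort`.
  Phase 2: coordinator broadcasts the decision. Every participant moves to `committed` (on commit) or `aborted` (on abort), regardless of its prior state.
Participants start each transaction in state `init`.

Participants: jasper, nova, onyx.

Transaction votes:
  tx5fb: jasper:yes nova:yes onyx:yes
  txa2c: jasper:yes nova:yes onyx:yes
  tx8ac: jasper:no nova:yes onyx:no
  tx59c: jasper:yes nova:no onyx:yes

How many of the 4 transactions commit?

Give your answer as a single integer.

tx5fb: all yes -> commit (commits=1)
txa2c: all yes -> commit (commits=2)
tx8ac: no from jasper, onyx -> abort (commits=2)
tx59c: no from nova -> abort (commits=2)

Answer: 2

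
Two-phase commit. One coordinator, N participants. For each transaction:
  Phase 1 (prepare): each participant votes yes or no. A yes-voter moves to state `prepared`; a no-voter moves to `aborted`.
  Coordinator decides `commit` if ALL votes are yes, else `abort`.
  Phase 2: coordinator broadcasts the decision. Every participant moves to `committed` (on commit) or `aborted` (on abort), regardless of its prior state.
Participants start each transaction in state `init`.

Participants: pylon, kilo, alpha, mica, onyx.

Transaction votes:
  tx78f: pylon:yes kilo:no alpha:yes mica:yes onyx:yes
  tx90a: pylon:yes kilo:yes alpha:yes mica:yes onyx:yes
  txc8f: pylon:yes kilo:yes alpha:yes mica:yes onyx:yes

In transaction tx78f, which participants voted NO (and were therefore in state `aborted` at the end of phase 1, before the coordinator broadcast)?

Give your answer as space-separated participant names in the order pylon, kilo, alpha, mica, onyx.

Answer: kilo

Derivation:
Txn tx78f phase 1: pylon yes -> prepared; kilo no -> aborted; alpha yes -> prepared; mica yes -> prepared; onyx yes -> prepared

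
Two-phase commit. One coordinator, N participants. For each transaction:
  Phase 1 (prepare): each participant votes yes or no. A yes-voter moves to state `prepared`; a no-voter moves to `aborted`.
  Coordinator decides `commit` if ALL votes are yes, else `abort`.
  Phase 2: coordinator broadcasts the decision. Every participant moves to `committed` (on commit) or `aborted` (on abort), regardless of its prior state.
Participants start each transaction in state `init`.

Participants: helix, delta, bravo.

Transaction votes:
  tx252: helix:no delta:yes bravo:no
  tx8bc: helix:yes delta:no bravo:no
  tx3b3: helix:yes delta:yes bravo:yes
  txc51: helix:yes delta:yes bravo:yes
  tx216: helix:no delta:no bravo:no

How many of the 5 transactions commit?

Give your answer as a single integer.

Answer: 2

Derivation:
tx252: no from helix, bravo -> abort (commits=0)
tx8bc: no from delta, bravo -> abort (commits=0)
tx3b3: all yes -> commit (commits=1)
txc51: all yes -> commit (commits=2)
tx216: no from helix, delta, bravo -> abort (commits=2)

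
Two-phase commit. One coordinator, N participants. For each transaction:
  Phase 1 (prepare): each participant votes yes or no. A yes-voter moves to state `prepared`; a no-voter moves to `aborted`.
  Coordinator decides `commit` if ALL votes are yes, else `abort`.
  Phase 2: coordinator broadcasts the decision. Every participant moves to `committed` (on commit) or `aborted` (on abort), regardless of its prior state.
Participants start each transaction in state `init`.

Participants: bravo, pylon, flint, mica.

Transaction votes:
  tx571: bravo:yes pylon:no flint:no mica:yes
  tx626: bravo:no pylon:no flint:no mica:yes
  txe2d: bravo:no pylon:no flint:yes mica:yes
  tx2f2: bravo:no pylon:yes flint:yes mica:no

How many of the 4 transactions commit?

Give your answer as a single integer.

Answer: 0

Derivation:
tx571: no from pylon, flint -> abort (commits=0)
tx626: no from bravo, pylon, flint -> abort (commits=0)
txe2d: no from bravo, pylon -> abort (commits=0)
tx2f2: no from bravo, mica -> abort (commits=0)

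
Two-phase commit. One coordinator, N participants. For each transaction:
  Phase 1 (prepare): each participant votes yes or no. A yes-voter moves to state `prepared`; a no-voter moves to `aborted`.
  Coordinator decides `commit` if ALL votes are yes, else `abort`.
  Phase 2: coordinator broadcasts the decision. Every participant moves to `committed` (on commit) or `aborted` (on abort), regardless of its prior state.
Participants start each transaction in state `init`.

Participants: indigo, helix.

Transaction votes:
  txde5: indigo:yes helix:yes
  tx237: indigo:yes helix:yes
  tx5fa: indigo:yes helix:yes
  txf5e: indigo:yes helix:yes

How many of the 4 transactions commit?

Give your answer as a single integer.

Answer: 4

Derivation:
txde5: all yes -> commit (commits=1)
tx237: all yes -> commit (commits=2)
tx5fa: all yes -> commit (commits=3)
txf5e: all yes -> commit (commits=4)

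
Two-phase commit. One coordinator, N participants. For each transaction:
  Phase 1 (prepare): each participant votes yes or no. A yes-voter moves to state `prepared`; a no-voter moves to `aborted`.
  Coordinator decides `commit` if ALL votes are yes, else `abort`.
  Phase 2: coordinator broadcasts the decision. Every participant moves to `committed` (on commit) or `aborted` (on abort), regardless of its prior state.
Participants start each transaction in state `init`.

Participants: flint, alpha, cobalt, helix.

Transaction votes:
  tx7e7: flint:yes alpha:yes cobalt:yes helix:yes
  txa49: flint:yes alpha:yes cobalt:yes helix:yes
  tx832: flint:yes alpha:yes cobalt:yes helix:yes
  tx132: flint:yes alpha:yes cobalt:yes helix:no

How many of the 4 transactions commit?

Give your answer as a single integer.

tx7e7: all yes -> commit (commits=1)
txa49: all yes -> commit (commits=2)
tx832: all yes -> commit (commits=3)
tx132: no from helix -> abort (commits=3)

Answer: 3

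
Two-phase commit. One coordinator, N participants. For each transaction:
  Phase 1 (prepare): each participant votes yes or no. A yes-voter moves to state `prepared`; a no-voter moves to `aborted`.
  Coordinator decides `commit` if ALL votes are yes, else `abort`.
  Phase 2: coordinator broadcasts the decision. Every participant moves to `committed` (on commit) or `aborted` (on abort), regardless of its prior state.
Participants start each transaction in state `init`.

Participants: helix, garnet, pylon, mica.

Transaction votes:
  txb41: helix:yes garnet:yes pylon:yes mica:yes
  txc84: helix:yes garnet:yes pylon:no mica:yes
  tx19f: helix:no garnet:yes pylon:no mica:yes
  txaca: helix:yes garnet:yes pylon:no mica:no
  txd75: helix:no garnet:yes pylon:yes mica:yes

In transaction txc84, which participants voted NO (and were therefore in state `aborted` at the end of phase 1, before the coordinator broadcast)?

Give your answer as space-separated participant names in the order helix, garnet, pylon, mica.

Answer: pylon

Derivation:
Txn txc84 phase 1: helix yes -> prepared; garnet yes -> prepared; pylon no -> aborted; mica yes -> prepared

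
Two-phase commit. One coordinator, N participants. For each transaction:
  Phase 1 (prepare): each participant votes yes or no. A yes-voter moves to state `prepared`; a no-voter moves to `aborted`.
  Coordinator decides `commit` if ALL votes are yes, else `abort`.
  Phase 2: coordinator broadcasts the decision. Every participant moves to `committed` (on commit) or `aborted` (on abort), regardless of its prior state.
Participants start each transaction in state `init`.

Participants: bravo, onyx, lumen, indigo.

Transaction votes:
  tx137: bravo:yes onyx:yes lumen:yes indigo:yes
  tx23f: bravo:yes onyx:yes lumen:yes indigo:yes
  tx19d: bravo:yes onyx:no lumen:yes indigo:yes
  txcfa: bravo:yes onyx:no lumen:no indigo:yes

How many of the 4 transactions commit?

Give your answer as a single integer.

Answer: 2

Derivation:
tx137: all yes -> commit (commits=1)
tx23f: all yes -> commit (commits=2)
tx19d: no from onyx -> abort (commits=2)
txcfa: no from onyx, lumen -> abort (commits=2)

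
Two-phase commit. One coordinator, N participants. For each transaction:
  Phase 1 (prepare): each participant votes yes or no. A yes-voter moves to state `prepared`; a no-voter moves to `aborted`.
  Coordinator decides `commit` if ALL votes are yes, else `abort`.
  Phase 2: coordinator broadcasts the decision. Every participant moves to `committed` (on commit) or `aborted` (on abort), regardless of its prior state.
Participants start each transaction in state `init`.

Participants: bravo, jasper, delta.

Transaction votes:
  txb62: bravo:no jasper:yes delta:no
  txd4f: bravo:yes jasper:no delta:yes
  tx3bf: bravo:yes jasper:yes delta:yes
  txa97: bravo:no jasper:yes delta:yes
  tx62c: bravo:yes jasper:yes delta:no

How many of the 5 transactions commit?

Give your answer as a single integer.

Answer: 1

Derivation:
txb62: no from bravo, delta -> abort (commits=0)
txd4f: no from jasper -> abort (commits=0)
tx3bf: all yes -> commit (commits=1)
txa97: no from bravo -> abort (commits=1)
tx62c: no from delta -> abort (commits=1)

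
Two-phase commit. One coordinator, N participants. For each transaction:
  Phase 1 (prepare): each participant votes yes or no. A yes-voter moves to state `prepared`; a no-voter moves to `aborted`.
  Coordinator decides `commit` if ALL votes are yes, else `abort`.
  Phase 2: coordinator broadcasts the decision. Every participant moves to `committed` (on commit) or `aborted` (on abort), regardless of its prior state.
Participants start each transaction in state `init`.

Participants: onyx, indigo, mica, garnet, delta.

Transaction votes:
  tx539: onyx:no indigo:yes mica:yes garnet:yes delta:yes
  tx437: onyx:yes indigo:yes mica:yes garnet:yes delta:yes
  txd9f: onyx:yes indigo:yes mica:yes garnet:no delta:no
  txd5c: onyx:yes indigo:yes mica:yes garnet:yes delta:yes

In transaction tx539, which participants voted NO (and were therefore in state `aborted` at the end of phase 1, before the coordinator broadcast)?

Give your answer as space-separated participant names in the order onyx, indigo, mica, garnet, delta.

Answer: onyx

Derivation:
Txn tx539 phase 1: onyx no -> aborted; indigo yes -> prepared; mica yes -> prepared; garnet yes -> prepared; delta yes -> prepared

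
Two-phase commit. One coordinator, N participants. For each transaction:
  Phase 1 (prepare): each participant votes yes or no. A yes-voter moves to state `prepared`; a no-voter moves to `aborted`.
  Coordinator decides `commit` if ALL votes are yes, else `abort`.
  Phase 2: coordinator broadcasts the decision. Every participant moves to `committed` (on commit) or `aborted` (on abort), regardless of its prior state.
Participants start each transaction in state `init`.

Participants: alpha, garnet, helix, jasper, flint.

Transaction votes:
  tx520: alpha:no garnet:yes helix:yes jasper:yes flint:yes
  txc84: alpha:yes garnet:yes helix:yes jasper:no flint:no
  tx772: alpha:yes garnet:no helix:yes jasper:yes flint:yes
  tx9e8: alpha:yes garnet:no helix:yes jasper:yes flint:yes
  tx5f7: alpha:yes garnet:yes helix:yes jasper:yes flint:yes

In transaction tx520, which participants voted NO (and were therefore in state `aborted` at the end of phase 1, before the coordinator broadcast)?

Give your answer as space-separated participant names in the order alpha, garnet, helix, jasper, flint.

Txn tx520 phase 1: alpha no -> aborted; garnet yes -> prepared; helix yes -> prepared; jasper yes -> prepared; flint yes -> prepared

Answer: alpha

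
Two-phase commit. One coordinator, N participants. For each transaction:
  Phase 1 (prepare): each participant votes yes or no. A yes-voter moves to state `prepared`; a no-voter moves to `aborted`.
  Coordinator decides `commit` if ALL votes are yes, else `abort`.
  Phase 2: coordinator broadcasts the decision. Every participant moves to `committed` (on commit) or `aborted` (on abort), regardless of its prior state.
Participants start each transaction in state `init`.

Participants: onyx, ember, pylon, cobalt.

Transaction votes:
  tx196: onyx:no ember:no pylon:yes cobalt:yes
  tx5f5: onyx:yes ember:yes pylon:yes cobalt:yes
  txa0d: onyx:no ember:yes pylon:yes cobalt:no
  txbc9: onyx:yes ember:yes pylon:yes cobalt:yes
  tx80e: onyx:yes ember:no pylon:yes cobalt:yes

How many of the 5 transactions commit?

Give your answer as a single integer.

tx196: no from onyx, ember -> abort (commits=0)
tx5f5: all yes -> commit (commits=1)
txa0d: no from onyx, cobalt -> abort (commits=1)
txbc9: all yes -> commit (commits=2)
tx80e: no from ember -> abort (commits=2)

Answer: 2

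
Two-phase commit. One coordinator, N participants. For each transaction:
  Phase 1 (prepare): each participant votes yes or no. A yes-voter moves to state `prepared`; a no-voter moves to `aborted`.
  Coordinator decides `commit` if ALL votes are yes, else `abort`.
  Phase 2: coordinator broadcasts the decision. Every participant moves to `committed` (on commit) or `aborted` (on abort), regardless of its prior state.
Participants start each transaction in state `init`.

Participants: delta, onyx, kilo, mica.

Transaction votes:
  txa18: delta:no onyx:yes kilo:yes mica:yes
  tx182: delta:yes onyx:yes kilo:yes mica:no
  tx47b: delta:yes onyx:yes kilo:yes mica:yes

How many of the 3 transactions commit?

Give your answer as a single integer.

txa18: no from delta -> abort (commits=0)
tx182: no from mica -> abort (commits=0)
tx47b: all yes -> commit (commits=1)

Answer: 1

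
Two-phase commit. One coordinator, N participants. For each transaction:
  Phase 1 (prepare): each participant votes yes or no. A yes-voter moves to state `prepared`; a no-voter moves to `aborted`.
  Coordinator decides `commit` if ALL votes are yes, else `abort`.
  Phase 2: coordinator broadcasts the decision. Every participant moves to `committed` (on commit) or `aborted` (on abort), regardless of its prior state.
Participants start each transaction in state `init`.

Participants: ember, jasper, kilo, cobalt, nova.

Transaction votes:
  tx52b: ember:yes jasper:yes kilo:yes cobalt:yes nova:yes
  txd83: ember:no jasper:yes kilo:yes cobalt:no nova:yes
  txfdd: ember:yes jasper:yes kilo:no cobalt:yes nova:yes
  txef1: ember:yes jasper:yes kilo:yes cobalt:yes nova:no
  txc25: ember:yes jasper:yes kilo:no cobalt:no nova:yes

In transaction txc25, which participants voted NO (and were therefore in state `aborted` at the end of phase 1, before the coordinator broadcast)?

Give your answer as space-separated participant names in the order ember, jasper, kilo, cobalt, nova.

Answer: kilo cobalt

Derivation:
Txn txc25 phase 1: ember yes -> prepared; jasper yes -> prepared; kilo no -> aborted; cobalt no -> aborted; nova yes -> prepared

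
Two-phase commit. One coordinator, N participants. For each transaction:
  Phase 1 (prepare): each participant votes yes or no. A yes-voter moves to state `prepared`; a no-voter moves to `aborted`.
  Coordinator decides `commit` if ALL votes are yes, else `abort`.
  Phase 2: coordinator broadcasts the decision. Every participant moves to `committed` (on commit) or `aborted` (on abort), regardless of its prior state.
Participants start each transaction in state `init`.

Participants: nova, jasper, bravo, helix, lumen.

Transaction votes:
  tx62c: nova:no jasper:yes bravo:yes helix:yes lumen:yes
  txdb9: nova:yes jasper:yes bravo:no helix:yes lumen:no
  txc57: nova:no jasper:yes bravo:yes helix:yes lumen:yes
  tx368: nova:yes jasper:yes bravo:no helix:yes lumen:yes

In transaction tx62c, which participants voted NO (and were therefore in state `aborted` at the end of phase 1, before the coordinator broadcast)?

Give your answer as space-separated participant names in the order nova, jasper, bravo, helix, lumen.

Txn tx62c phase 1: nova no -> aborted; jasper yes -> prepared; bravo yes -> prepared; helix yes -> prepared; lumen yes -> prepared

Answer: nova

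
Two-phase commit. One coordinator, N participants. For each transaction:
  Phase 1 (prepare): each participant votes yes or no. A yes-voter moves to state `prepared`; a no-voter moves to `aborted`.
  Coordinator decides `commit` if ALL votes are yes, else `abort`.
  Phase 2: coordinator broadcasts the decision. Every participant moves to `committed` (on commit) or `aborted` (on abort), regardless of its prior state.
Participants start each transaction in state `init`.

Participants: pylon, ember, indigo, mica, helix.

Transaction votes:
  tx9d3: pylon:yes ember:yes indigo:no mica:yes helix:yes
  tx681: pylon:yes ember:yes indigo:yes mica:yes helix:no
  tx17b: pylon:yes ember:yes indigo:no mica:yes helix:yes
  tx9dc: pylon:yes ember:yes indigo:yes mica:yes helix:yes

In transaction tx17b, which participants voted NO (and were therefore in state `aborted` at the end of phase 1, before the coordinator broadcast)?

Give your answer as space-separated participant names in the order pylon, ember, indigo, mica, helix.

Answer: indigo

Derivation:
Txn tx17b phase 1: pylon yes -> prepared; ember yes -> prepared; indigo no -> aborted; mica yes -> prepared; helix yes -> prepared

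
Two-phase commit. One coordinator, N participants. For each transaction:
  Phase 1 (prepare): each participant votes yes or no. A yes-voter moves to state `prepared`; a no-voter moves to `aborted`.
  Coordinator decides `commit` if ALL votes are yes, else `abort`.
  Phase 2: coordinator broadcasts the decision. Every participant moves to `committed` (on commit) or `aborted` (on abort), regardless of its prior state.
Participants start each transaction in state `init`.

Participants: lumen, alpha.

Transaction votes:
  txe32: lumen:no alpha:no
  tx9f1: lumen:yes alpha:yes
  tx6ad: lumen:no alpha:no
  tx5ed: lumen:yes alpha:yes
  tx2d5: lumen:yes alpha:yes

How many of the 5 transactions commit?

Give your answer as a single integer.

Answer: 3

Derivation:
txe32: no from lumen, alpha -> abort (commits=0)
tx9f1: all yes -> commit (commits=1)
tx6ad: no from lumen, alpha -> abort (commits=1)
tx5ed: all yes -> commit (commits=2)
tx2d5: all yes -> commit (commits=3)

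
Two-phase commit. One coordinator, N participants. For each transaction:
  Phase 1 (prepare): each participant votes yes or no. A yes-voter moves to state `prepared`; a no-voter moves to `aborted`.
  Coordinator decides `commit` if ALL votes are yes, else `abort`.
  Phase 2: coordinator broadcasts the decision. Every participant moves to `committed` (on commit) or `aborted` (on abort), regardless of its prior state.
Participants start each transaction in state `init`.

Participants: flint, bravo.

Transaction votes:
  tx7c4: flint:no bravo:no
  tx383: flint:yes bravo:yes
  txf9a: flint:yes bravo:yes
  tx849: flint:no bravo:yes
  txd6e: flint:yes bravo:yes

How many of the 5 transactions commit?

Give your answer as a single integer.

Answer: 3

Derivation:
tx7c4: no from flint, bravo -> abort (commits=0)
tx383: all yes -> commit (commits=1)
txf9a: all yes -> commit (commits=2)
tx849: no from flint -> abort (commits=2)
txd6e: all yes -> commit (commits=3)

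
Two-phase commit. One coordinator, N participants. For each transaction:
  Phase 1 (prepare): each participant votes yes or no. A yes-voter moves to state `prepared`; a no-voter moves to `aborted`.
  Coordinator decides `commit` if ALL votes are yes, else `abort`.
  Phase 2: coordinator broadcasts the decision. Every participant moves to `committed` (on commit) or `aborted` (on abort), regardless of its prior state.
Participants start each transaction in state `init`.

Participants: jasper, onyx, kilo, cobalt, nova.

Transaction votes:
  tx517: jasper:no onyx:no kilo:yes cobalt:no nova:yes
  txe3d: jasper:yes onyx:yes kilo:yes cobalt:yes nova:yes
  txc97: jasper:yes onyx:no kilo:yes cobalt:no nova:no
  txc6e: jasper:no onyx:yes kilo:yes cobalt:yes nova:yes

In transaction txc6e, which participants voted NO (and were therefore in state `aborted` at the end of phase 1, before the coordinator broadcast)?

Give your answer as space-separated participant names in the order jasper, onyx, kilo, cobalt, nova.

Txn txc6e phase 1: jasper no -> aborted; onyx yes -> prepared; kilo yes -> prepared; cobalt yes -> prepared; nova yes -> prepared

Answer: jasper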